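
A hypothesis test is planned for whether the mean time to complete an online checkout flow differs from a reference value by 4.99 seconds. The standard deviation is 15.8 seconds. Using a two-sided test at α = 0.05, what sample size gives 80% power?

For a one-sample z-test, n = ((z_{α/2} + z_β)·σ/δ)².
z_{α/2} = 1.960 (two-sided α = 0.05); z_β = 0.842 (power 80% → β = 0.2).
n = (2.802 × 15.8 / 4.99)² = 78.71
Round up: n = 79.

79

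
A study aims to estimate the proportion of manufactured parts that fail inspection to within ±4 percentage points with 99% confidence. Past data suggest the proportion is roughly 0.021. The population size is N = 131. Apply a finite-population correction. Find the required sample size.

For a proportion with margin E = 0.04 at 99% confidence, z = 2.576.
n = p̂(1−p̂)(z/E)² = 0.021 × 0.979 × (2.576/0.04)² = 85.27 — call this n₀.
Finite-population correction with N = 131: n = n₀ / (1 + (n₀−1)/N) = 85.27 / 1.643 = 51.90
Round up: n = 52.

52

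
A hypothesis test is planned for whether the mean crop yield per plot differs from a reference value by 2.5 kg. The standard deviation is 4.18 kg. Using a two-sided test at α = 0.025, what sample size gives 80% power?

n = 27

For a one-sample z-test, n = ((z_{α/2} + z_β)·σ/δ)².
z_{α/2} = 2.241 (two-sided α = 0.025); z_β = 0.842 (power 80% → β = 0.2).
n = (3.083 × 4.18 / 2.5)² = 26.57
Round up: n = 27.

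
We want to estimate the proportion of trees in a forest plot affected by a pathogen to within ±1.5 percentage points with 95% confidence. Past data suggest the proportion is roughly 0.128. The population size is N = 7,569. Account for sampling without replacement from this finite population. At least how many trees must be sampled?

For a proportion with margin E = 0.015 at 95% confidence, z = 1.960.
n = p̂(1−p̂)(z/E)² = 0.128 × 0.872 × (1.960/0.015)² = 1905.71 — call this n₀.
Finite-population correction with N = 7,569: n = n₀ / (1 + (n₀−1)/N) = 1905.71 / 1.252 = 1522.13
Round up: n = 1523.

1523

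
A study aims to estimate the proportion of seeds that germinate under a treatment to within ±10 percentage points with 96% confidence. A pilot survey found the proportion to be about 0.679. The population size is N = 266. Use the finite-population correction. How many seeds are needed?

n = 69

For a proportion with margin E = 0.1 at 96% confidence, z = 2.054.
n = p̂(1−p̂)(z/E)² = 0.679 × 0.321 × (2.054/0.1)² = 91.96 — call this n₀.
Finite-population correction with N = 266: n = n₀ / (1 + (n₀−1)/N) = 91.96 / 1.342 = 68.52
Round up: n = 69.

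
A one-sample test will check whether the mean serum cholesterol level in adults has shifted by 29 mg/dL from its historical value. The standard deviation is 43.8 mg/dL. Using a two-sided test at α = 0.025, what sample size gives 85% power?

For a one-sample z-test, n = ((z_{α/2} + z_β)·σ/δ)².
z_{α/2} = 2.241 (two-sided α = 0.025); z_β = 1.036 (power 85% → β = 0.15).
n = (3.277 × 43.8 / 29)² = 24.50
Round up: n = 25.

25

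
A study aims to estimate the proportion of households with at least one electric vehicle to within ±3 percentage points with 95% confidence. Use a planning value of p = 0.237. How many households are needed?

772

For a proportion with margin E = 0.03 at 95% confidence, z = 1.960.
n = p̂(1−p̂)(z/E)² = 0.237 × 0.763 × (1.960/0.03)² = 771.87
Round up: n = 772.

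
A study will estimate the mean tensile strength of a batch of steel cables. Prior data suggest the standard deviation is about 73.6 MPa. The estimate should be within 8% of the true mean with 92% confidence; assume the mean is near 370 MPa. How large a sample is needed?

19

For a mean, the margin of error is E = z·σ/√n, so n = (zσ/E)².
At 92% confidence, z = 1.751.
E = 8% of 370 = 29.6 MPa.
n = (1.751 × 73.6 / 29.6)² = 18.96
Round up: n = 19.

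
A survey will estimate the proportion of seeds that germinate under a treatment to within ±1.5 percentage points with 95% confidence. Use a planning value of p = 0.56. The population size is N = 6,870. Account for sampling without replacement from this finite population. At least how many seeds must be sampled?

n = 2610

For a proportion with margin E = 0.015 at 95% confidence, z = 1.960.
n = p̂(1−p̂)(z/E)² = 0.56 × 0.44 × (1.960/0.015)² = 4206.98 — call this n₀.
Finite-population correction with N = 6,870: n = n₀ / (1 + (n₀−1)/N) = 4206.98 / 1.612 = 2609.79
Round up: n = 2610.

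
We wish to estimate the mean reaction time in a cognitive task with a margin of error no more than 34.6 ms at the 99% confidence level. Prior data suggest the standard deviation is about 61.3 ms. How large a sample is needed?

For a mean, the margin of error is E = z·σ/√n, so n = (zσ/E)².
At 99% confidence, z = 2.576.
n = (2.576 × 61.3 / 34.6)² = 20.83
Round up: n = 21.

n = 21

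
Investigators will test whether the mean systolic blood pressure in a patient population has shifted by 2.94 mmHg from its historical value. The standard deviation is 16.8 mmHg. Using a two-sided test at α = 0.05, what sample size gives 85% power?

294

For a one-sample z-test, n = ((z_{α/2} + z_β)·σ/δ)².
z_{α/2} = 1.960 (two-sided α = 0.05); z_β = 1.036 (power 85% → β = 0.15).
n = (2.996 × 16.8 / 2.94)² = 293.09
Round up: n = 294.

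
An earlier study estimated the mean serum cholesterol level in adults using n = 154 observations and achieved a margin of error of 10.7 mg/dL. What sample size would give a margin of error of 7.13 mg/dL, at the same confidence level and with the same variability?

Margin of error scales as 1/√n, so n₂ = n₁·(E₁/E₂)².
n₂ = 154 × (10.7/7.13)² = 154 × 2.252 = 346.81
Round up: n₂ = 347.

n = 347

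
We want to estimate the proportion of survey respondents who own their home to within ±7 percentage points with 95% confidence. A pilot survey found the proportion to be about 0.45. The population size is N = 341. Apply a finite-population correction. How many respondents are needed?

124

For a proportion with margin E = 0.07 at 95% confidence, z = 1.960.
n = p̂(1−p̂)(z/E)² = 0.45 × 0.55 × (1.960/0.07)² = 194.04 — call this n₀.
Finite-population correction with N = 341: n = n₀ / (1 + (n₀−1)/N) = 194.04 / 1.566 = 123.91
Round up: n = 124.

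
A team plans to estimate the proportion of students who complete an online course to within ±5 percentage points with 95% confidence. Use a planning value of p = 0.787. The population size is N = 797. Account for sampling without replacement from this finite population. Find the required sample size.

195

For a proportion with margin E = 0.05 at 95% confidence, z = 1.960.
n = p̂(1−p̂)(z/E)² = 0.787 × 0.213 × (1.960/0.05)² = 257.59 — call this n₀.
Finite-population correction with N = 797: n = n₀ / (1 + (n₀−1)/N) = 257.59 / 1.322 = 194.85
Round up: n = 195.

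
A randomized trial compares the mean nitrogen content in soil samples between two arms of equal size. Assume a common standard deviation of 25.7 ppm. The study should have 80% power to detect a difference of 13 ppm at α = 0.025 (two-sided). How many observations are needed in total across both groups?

For two equal groups, n per group = 2·((z_{α/2} + z_β)·σ/δ)².
z_{α/2} = 2.241; z_β = 0.842 (power 80%).
n = 2 × (3.083 × 25.7 / 13)² = 2 × 37.15 = 74.30
Round up: n = 75 per group.
Total across both groups: 2 × 75 = 150.

150 total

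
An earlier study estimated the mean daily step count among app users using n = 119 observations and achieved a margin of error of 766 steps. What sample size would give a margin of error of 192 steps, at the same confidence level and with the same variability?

1895

Margin of error scales as 1/√n, so n₂ = n₁·(E₁/E₂)².
n₂ = 119 × (766/192)² = 119 × 15.92 = 1894.48
Round up: n₂ = 1895.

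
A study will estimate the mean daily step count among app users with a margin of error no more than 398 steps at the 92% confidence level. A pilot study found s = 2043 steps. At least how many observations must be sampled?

For a mean, the margin of error is E = z·σ/√n, so n = (zσ/E)².
At 92% confidence, z = 1.751.
n = (1.751 × 2043 / 398)² = 80.79
Round up: n = 81.

81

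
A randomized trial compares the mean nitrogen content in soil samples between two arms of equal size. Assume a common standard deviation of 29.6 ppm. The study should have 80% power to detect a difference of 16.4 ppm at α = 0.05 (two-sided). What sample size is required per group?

52 per group

For two equal groups, n per group = 2·((z_{α/2} + z_β)·σ/δ)².
z_{α/2} = 1.960; z_β = 0.842 (power 80%).
n = 2 × (2.802 × 29.6 / 16.4)² = 2 × 25.58 = 51.16
Round up: n = 52 per group.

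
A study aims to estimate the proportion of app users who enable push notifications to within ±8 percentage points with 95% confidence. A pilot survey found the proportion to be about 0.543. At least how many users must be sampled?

For a proportion with margin E = 0.08 at 95% confidence, z = 1.960.
n = p̂(1−p̂)(z/E)² = 0.543 × 0.457 × (1.960/0.08)² = 148.95
Round up: n = 149.

149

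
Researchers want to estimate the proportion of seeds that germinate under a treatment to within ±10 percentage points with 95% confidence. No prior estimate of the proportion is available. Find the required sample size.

97

For a proportion with margin E = 0.1 at 95% confidence, z = 1.960.
With no prior estimate, use p = 0.5, which maximizes p(1−p) at 0.25.
n = 0.25 × (z/E)² = 0.25 × (1.960/0.1)² = 96.04
Round up: n = 97.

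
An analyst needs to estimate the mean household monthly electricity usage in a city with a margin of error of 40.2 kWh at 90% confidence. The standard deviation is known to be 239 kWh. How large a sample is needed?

For a mean, the margin of error is E = z·σ/√n, so n = (zσ/E)².
At 90% confidence, z = 1.645.
n = (1.645 × 239 / 40.2)² = 95.65
Round up: n = 96.

96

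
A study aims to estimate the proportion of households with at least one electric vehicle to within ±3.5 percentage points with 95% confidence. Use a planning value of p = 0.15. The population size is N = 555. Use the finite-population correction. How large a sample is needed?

For a proportion with margin E = 0.035 at 95% confidence, z = 1.960.
n = p̂(1−p̂)(z/E)² = 0.15 × 0.85 × (1.960/0.035)² = 399.84 — call this n₀.
Finite-population correction with N = 555: n = n₀ / (1 + (n₀−1)/N) = 399.84 / 1.719 = 232.60
Round up: n = 233.

n = 233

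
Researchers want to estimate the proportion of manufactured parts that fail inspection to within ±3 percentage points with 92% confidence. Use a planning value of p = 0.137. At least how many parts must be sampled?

403

For a proportion with margin E = 0.03 at 92% confidence, z = 1.751.
n = p̂(1−p̂)(z/E)² = 0.137 × 0.863 × (1.751/0.03)² = 402.77
Round up: n = 403.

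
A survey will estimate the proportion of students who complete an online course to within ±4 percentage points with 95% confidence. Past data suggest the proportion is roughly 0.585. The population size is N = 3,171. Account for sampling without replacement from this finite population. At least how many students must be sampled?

For a proportion with margin E = 0.04 at 95% confidence, z = 1.960.
n = p̂(1−p̂)(z/E)² = 0.585 × 0.415 × (1.960/0.04)² = 582.90 — call this n₀.
Finite-population correction with N = 3,171: n = n₀ / (1 + (n₀−1)/N) = 582.90 / 1.184 = 492.31
Round up: n = 493.

493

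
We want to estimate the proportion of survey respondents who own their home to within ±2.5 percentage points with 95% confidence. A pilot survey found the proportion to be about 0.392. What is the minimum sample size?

For a proportion with margin E = 0.025 at 95% confidence, z = 1.960.
n = p̂(1−p̂)(z/E)² = 0.392 × 0.608 × (1.960/0.025)² = 1464.95
Round up: n = 1465.

n = 1465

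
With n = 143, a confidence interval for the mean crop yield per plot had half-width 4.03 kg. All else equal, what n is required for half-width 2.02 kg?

Margin of error scales as 1/√n, so n₂ = n₁·(E₁/E₂)².
n₂ = 143 × (4.03/2.02)² = 143 × 3.98 = 569.14
Round up: n₂ = 570.

570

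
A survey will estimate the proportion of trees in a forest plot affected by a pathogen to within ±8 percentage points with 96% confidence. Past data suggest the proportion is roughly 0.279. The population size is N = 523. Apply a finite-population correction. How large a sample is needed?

n = 106

For a proportion with margin E = 0.08 at 96% confidence, z = 2.054.
n = p̂(1−p̂)(z/E)² = 0.279 × 0.721 × (2.054/0.08)² = 132.61 — call this n₀.
Finite-population correction with N = 523: n = n₀ / (1 + (n₀−1)/N) = 132.61 / 1.252 = 105.92
Round up: n = 106.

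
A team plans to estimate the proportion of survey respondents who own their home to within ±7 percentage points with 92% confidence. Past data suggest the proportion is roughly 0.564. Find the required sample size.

For a proportion with margin E = 0.07 at 92% confidence, z = 1.751.
n = p̂(1−p̂)(z/E)² = 0.564 × 0.436 × (1.751/0.07)² = 153.87
Round up: n = 154.

n = 154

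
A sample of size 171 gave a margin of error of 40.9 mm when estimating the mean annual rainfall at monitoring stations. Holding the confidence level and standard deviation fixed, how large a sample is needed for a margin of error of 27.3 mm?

Margin of error scales as 1/√n, so n₂ = n₁·(E₁/E₂)².
n₂ = 171 × (40.9/27.3)² = 171 × 2.245 = 383.90
Round up: n₂ = 384.

n = 384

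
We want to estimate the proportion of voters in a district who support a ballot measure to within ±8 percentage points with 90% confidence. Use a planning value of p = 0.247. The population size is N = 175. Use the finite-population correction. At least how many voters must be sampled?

For a proportion with margin E = 0.08 at 90% confidence, z = 1.645.
n = p̂(1−p̂)(z/E)² = 0.247 × 0.753 × (1.645/0.08)² = 78.64 — call this n₀.
Finite-population correction with N = 175: n = n₀ / (1 + (n₀−1)/N) = 78.64 / 1.444 = 54.46
Round up: n = 55.

n = 55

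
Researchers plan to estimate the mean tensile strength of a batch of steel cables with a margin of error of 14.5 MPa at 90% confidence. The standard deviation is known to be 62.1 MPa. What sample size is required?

50

For a mean, the margin of error is E = z·σ/√n, so n = (zσ/E)².
At 90% confidence, z = 1.645.
n = (1.645 × 62.1 / 14.5)² = 49.63
Round up: n = 50.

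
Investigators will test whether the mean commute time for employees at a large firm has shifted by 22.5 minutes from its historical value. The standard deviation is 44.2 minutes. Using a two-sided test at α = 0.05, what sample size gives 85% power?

For a one-sample z-test, n = ((z_{α/2} + z_β)·σ/δ)².
z_{α/2} = 1.960 (two-sided α = 0.05); z_β = 1.036 (power 85% → β = 0.15).
n = (2.996 × 44.2 / 22.5)² = 34.64
Round up: n = 35.

35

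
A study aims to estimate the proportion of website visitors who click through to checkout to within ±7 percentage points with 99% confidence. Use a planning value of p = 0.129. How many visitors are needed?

153

For a proportion with margin E = 0.07 at 99% confidence, z = 2.576.
n = p̂(1−p̂)(z/E)² = 0.129 × 0.871 × (2.576/0.07)² = 152.16
Round up: n = 153.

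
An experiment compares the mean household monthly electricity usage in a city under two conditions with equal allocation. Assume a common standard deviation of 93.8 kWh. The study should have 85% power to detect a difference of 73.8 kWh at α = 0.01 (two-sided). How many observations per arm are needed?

For two equal groups, n per group = 2·((z_{α/2} + z_β)·σ/δ)².
z_{α/2} = 2.576; z_β = 1.036 (power 85%).
n = 2 × (3.612 × 93.8 / 73.8)² = 2 × 21.08 = 42.16
Round up: n = 43 per group.

43 per group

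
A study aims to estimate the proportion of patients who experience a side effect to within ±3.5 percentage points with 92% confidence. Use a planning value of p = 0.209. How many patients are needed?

n = 414

For a proportion with margin E = 0.035 at 92% confidence, z = 1.751.
n = p̂(1−p̂)(z/E)² = 0.209 × 0.791 × (1.751/0.035)² = 413.77
Round up: n = 414.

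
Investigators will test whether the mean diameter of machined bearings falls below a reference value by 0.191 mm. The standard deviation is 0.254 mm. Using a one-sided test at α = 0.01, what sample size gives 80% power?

For a one-sample z-test, n = ((z_α + z_β)·σ/δ)².
z_α = 2.326 (one-sided α = 0.01); z_β = 0.842 (power 80% → β = 0.2).
n = (3.168 × 0.254 / 0.191)² = 17.75
Round up: n = 18.

18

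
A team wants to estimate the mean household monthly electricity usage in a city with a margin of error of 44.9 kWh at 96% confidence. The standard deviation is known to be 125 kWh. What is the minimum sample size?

For a mean, the margin of error is E = z·σ/√n, so n = (zσ/E)².
At 96% confidence, z = 2.054.
n = (2.054 × 125 / 44.9)² = 32.70
Round up: n = 33.

n = 33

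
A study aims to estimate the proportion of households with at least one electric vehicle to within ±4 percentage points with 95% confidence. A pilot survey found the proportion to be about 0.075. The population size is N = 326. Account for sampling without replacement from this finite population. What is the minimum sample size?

For a proportion with margin E = 0.04 at 95% confidence, z = 1.960.
n = p̂(1−p̂)(z/E)² = 0.075 × 0.925 × (1.960/0.04)² = 166.57 — call this n₀.
Finite-population correction with N = 326: n = n₀ / (1 + (n₀−1)/N) = 166.57 / 1.508 = 110.46
Round up: n = 111.

111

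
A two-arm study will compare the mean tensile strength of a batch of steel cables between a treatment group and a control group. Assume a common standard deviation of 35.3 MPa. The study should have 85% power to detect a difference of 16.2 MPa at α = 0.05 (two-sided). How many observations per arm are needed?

For two equal groups, n per group = 2·((z_{α/2} + z_β)·σ/δ)².
z_{α/2} = 1.960; z_β = 1.036 (power 85%).
n = 2 × (2.996 × 35.3 / 16.2)² = 2 × 42.62 = 85.24
Round up: n = 86 per group.

86 per group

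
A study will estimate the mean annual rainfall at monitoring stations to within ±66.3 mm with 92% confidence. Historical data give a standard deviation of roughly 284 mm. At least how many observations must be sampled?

For a mean, the margin of error is E = z·σ/√n, so n = (zσ/E)².
At 92% confidence, z = 1.751.
n = (1.751 × 284 / 66.3)² = 56.26
Round up: n = 57.

n = 57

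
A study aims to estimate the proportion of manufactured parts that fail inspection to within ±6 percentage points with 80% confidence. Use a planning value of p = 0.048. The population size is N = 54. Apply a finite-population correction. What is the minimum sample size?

For a proportion with margin E = 0.06 at 80% confidence, z = 1.282.
n = p̂(1−p̂)(z/E)² = 0.048 × 0.952 × (1.282/0.06)² = 20.86 — call this n₀.
Finite-population correction with N = 54: n = n₀ / (1 + (n₀−1)/N) = 20.86 / 1.368 = 15.25
Round up: n = 16.

n = 16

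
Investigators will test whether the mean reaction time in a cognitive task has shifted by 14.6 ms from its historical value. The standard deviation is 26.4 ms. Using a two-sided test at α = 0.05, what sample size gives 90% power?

For a one-sample z-test, n = ((z_{α/2} + z_β)·σ/δ)².
z_{α/2} = 1.960 (two-sided α = 0.05); z_β = 1.282 (power 90% → β = 0.1).
n = (3.242 × 26.4 / 14.6)² = 34.37
Round up: n = 35.

35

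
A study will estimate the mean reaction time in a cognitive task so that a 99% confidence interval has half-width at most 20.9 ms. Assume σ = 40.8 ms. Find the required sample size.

For a mean, the margin of error is E = z·σ/√n, so n = (zσ/E)².
At 99% confidence, z = 2.576.
n = (2.576 × 40.8 / 20.9)² = 25.29
Round up: n = 26.

26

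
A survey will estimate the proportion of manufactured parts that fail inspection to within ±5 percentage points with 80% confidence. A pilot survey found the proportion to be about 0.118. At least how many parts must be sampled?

For a proportion with margin E = 0.05 at 80% confidence, z = 1.282.
n = p̂(1−p̂)(z/E)² = 0.118 × 0.882 × (1.282/0.05)² = 68.42
Round up: n = 69.

69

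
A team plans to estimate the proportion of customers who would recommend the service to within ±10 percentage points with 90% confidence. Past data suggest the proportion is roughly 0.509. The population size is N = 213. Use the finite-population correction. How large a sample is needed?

For a proportion with margin E = 0.1 at 90% confidence, z = 1.645.
n = p̂(1−p̂)(z/E)² = 0.509 × 0.491 × (1.645/0.1)² = 67.63 — call this n₀.
Finite-population correction with N = 213: n = n₀ / (1 + (n₀−1)/N) = 67.63 / 1.313 = 51.51
Round up: n = 52.

52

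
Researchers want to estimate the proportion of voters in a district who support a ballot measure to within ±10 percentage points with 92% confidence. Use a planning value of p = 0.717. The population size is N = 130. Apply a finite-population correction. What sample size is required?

For a proportion with margin E = 0.1 at 92% confidence, z = 1.751.
n = p̂(1−p̂)(z/E)² = 0.717 × 0.283 × (1.751/0.1)² = 62.21 — call this n₀.
Finite-population correction with N = 130: n = n₀ / (1 + (n₀−1)/N) = 62.21 / 1.471 = 42.29
Round up: n = 43.

43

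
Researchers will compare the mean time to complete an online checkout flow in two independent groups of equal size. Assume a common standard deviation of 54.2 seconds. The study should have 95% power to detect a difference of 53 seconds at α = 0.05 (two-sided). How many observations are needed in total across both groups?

For two equal groups, n per group = 2·((z_{α/2} + z_β)·σ/δ)².
z_{α/2} = 1.960; z_β = 1.645 (power 95%).
n = 2 × (3.605 × 54.2 / 53)² = 2 × 13.59 = 27.18
Round up: n = 28 per group.
Total across both groups: 2 × 28 = 56.

56 total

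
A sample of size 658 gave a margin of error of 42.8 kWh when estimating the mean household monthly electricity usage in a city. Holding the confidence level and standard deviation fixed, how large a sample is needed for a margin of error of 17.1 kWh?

Margin of error scales as 1/√n, so n₂ = n₁·(E₁/E₂)².
n₂ = 658 × (42.8/17.1)² = 658 × 6.265 = 4122.37
Round up: n₂ = 4123.

n = 4123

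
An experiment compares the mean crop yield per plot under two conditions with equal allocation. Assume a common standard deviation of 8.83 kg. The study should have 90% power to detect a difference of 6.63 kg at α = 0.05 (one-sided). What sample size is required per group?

For two equal groups, n per group = 2·((z_α + z_β)·σ/δ)².
z_α = 1.645; z_β = 1.282 (power 90%).
n = 2 × (2.927 × 8.83 / 6.63)² = 2 × 15.20 = 30.40
Round up: n = 31 per group.

31 per group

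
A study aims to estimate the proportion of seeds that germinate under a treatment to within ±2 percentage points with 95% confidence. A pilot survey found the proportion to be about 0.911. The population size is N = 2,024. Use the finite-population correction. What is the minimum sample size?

For a proportion with margin E = 0.02 at 95% confidence, z = 1.960.
n = p̂(1−p̂)(z/E)² = 0.911 × 0.089 × (1.960/0.02)² = 778.68 — call this n₀.
Finite-population correction with N = 2,024: n = n₀ / (1 + (n₀−1)/N) = 778.68 / 1.384 = 562.63
Round up: n = 563.

563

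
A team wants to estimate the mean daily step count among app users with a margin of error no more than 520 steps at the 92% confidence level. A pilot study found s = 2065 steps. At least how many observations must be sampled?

n = 49

For a mean, the margin of error is E = z·σ/√n, so n = (zσ/E)².
At 92% confidence, z = 1.751.
n = (1.751 × 2065 / 520)² = 48.35
Round up: n = 49.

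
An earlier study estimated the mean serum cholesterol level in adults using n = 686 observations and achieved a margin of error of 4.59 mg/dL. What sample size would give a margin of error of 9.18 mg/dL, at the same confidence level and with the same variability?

172

Margin of error scales as 1/√n, so n₂ = n₁·(E₁/E₂)².
n₂ = 686 × (4.59/9.18)² = 686 × 0.25 = 171.50
Round up: n₂ = 172.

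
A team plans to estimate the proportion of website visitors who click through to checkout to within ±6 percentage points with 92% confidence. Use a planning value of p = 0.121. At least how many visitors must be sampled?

For a proportion with margin E = 0.06 at 92% confidence, z = 1.751.
n = p̂(1−p̂)(z/E)² = 0.121 × 0.879 × (1.751/0.06)² = 90.58
Round up: n = 91.

91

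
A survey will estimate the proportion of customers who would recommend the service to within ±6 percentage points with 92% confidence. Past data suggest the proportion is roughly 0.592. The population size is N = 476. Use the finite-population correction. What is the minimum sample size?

144

For a proportion with margin E = 0.06 at 92% confidence, z = 1.751.
n = p̂(1−p̂)(z/E)² = 0.592 × 0.408 × (1.751/0.06)² = 205.71 — call this n₀.
Finite-population correction with N = 476: n = n₀ / (1 + (n₀−1)/N) = 205.71 / 1.43 = 143.85
Round up: n = 144.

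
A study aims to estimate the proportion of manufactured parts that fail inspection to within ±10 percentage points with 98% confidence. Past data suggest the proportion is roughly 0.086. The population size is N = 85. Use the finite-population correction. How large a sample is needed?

29

For a proportion with margin E = 0.1 at 98% confidence, z = 2.326.
n = p̂(1−p̂)(z/E)² = 0.086 × 0.914 × (2.326/0.1)² = 42.53 — call this n₀.
Finite-population correction with N = 85: n = n₀ / (1 + (n₀−1)/N) = 42.53 / 1.489 = 28.56
Round up: n = 29.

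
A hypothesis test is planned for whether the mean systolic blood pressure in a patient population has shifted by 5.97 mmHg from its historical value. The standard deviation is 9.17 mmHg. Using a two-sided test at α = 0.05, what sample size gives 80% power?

For a one-sample z-test, n = ((z_{α/2} + z_β)·σ/δ)².
z_{α/2} = 1.960 (two-sided α = 0.05); z_β = 0.842 (power 80% → β = 0.2).
n = (2.802 × 9.17 / 5.97)² = 18.52
Round up: n = 19.

19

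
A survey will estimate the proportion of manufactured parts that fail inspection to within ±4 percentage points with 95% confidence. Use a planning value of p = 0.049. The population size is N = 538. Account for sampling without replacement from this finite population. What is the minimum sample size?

n = 93

For a proportion with margin E = 0.04 at 95% confidence, z = 1.960.
n = p̂(1−p̂)(z/E)² = 0.049 × 0.951 × (1.960/0.04)² = 111.88 — call this n₀.
Finite-population correction with N = 538: n = n₀ / (1 + (n₀−1)/N) = 111.88 / 1.206 = 92.77
Round up: n = 93.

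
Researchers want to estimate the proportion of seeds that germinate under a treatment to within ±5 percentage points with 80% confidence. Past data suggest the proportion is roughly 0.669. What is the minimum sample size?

For a proportion with margin E = 0.05 at 80% confidence, z = 1.282.
n = p̂(1−p̂)(z/E)² = 0.669 × 0.331 × (1.282/0.05)² = 145.58
Round up: n = 146.

146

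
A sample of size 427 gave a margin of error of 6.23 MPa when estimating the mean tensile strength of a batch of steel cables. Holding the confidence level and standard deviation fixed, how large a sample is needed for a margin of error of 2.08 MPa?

Margin of error scales as 1/√n, so n₂ = n₁·(E₁/E₂)².
n₂ = 427 × (6.23/2.08)² = 427 × 8.971 = 3830.62
Round up: n₂ = 3831.

n = 3831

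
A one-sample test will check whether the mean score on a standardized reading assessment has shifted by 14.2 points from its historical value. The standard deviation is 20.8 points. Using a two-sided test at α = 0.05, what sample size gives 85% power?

For a one-sample z-test, n = ((z_{α/2} + z_β)·σ/δ)².
z_{α/2} = 1.960 (two-sided α = 0.05); z_β = 1.036 (power 85% → β = 0.15).
n = (2.996 × 20.8 / 14.2)² = 19.26
Round up: n = 20.

20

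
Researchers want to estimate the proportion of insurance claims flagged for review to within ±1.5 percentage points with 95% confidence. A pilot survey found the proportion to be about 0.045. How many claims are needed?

For a proportion with margin E = 0.015 at 95% confidence, z = 1.960.
n = p̂(1−p̂)(z/E)² = 0.045 × 0.955 × (1.960/0.015)² = 733.75
Round up: n = 734.

734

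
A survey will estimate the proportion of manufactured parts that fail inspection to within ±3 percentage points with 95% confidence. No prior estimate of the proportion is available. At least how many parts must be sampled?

1068

For a proportion with margin E = 0.03 at 95% confidence, z = 1.960.
With no prior estimate, use p = 0.5, which maximizes p(1−p) at 0.25.
n = 0.25 × (z/E)² = 0.25 × (1.960/0.03)² = 1067.11
Round up: n = 1068.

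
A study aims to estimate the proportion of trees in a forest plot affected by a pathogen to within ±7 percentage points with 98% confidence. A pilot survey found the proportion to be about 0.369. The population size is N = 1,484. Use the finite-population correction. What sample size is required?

For a proportion with margin E = 0.07 at 98% confidence, z = 2.326.
n = p̂(1−p̂)(z/E)² = 0.369 × 0.631 × (2.326/0.07)² = 257.09 — call this n₀.
Finite-population correction with N = 1,484: n = n₀ / (1 + (n₀−1)/N) = 257.09 / 1.173 = 219.17
Round up: n = 220.

220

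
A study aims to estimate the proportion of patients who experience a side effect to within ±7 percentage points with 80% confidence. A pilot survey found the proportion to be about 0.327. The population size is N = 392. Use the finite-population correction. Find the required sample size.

For a proportion with margin E = 0.07 at 80% confidence, z = 1.282.
n = p̂(1−p̂)(z/E)² = 0.327 × 0.673 × (1.282/0.07)² = 73.81 — call this n₀.
Finite-population correction with N = 392: n = n₀ / (1 + (n₀−1)/N) = 73.81 / 1.186 = 62.23
Round up: n = 63.

n = 63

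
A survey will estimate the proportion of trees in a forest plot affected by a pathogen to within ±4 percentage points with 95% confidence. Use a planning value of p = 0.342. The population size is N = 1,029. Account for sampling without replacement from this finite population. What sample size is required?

n = 355

For a proportion with margin E = 0.04 at 95% confidence, z = 1.960.
n = p̂(1−p̂)(z/E)² = 0.342 × 0.658 × (1.960/0.04)² = 540.31 — call this n₀.
Finite-population correction with N = 1,029: n = n₀ / (1 + (n₀−1)/N) = 540.31 / 1.524 = 354.53
Round up: n = 355.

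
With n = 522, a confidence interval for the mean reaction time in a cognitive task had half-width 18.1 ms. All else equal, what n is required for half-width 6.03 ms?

Margin of error scales as 1/√n, so n₂ = n₁·(E₁/E₂)².
n₂ = 522 × (18.1/6.03)² = 522 × 9.01 = 4703.22
Round up: n₂ = 4704.

4704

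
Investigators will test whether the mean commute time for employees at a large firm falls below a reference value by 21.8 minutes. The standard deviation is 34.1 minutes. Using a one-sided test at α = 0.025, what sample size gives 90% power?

26

For a one-sample z-test, n = ((z_α + z_β)·σ/δ)².
z_α = 1.960 (one-sided α = 0.025); z_β = 1.282 (power 90% → β = 0.1).
n = (3.242 × 34.1 / 21.8)² = 25.72
Round up: n = 26.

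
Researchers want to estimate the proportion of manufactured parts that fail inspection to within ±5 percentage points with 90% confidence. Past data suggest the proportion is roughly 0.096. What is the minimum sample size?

n = 94

For a proportion with margin E = 0.05 at 90% confidence, z = 1.645.
n = p̂(1−p̂)(z/E)² = 0.096 × 0.904 × (1.645/0.05)² = 93.94
Round up: n = 94.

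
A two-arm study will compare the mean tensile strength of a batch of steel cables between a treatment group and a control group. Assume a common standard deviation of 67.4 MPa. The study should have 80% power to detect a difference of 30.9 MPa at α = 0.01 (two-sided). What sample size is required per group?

112 per group

For two equal groups, n per group = 2·((z_{α/2} + z_β)·σ/δ)².
z_{α/2} = 2.576; z_β = 0.842 (power 80%).
n = 2 × (3.418 × 67.4 / 30.9)² = 2 × 55.58 = 111.16
Round up: n = 112 per group.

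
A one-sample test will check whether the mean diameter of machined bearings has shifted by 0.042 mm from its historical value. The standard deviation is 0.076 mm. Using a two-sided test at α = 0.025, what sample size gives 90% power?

For a one-sample z-test, n = ((z_{α/2} + z_β)·σ/δ)².
z_{α/2} = 2.241 (two-sided α = 0.025); z_β = 1.282 (power 90% → β = 0.1).
n = (3.523 × 0.076 / 0.042)² = 40.64
Round up: n = 41.

n = 41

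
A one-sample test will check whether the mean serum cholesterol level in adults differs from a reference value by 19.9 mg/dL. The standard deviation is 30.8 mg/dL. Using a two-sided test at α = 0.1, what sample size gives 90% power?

For a one-sample z-test, n = ((z_{α/2} + z_β)·σ/δ)².
z_{α/2} = 1.645 (two-sided α = 0.1); z_β = 1.282 (power 90% → β = 0.1).
n = (2.927 × 30.8 / 19.9)² = 20.52
Round up: n = 21.

21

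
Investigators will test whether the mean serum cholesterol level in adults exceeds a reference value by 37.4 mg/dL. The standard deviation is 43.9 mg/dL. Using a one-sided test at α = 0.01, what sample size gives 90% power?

18

For a one-sample z-test, n = ((z_α + z_β)·σ/δ)².
z_α = 2.326 (one-sided α = 0.01); z_β = 1.282 (power 90% → β = 0.1).
n = (3.608 × 43.9 / 37.4)² = 17.94
Round up: n = 18.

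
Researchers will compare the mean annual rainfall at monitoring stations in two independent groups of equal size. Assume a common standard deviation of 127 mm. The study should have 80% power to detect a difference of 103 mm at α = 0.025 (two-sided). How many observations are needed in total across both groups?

For two equal groups, n per group = 2·((z_{α/2} + z_β)·σ/δ)².
z_{α/2} = 2.241; z_β = 0.842 (power 80%).
n = 2 × (3.083 × 127 / 103)² = 2 × 14.45 = 28.90
Round up: n = 29 per group.
Total across both groups: 2 × 29 = 58.

58 total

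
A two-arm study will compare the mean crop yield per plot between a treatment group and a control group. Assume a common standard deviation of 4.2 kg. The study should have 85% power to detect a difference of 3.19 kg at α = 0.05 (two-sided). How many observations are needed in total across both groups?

For two equal groups, n per group = 2·((z_{α/2} + z_β)·σ/δ)².
z_{α/2} = 1.960; z_β = 1.036 (power 85%).
n = 2 × (2.996 × 4.2 / 3.19)² = 2 × 15.56 = 31.12
Round up: n = 32 per group.
Total across both groups: 2 × 32 = 64.

64 total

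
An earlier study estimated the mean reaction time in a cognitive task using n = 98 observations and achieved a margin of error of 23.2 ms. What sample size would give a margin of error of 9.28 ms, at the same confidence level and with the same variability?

Margin of error scales as 1/√n, so n₂ = n₁·(E₁/E₂)².
n₂ = 98 × (23.2/9.28)² = 98 × 6.25 = 612.50
Round up: n₂ = 613.

613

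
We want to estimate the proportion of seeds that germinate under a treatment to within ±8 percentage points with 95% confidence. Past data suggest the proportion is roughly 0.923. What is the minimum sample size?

n = 43

For a proportion with margin E = 0.08 at 95% confidence, z = 1.960.
n = p̂(1−p̂)(z/E)² = 0.923 × 0.077 × (1.960/0.08)² = 42.66
Round up: n = 43.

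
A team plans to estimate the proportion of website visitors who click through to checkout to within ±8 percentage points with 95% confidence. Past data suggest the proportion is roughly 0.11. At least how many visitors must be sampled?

For a proportion with margin E = 0.08 at 95% confidence, z = 1.960.
n = p̂(1−p̂)(z/E)² = 0.11 × 0.89 × (1.960/0.08)² = 58.76
Round up: n = 59.

59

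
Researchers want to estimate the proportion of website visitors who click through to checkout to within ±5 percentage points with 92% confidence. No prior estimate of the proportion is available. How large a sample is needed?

For a proportion with margin E = 0.05 at 92% confidence, z = 1.751.
With no prior estimate, use p = 0.5, which maximizes p(1−p) at 0.25.
n = 0.25 × (z/E)² = 0.25 × (1.751/0.05)² = 306.60
Round up: n = 307.

307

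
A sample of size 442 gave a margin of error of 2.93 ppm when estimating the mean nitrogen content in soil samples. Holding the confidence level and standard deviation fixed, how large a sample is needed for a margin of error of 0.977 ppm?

3976

Margin of error scales as 1/√n, so n₂ = n₁·(E₁/E₂)².
n₂ = 442 × (2.93/0.977)² = 442 × 8.994 = 3975.35
Round up: n₂ = 3976.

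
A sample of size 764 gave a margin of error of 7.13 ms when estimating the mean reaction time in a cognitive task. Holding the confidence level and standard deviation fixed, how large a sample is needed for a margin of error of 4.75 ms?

1722

Margin of error scales as 1/√n, so n₂ = n₁·(E₁/E₂)².
n₂ = 764 × (7.13/4.75)² = 764 × 2.253 = 1721.29
Round up: n₂ = 1722.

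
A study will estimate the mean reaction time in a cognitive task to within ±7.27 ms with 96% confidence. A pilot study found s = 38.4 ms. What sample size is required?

n = 118

For a mean, the margin of error is E = z·σ/√n, so n = (zσ/E)².
At 96% confidence, z = 2.054.
n = (2.054 × 38.4 / 7.27)² = 117.70
Round up: n = 118.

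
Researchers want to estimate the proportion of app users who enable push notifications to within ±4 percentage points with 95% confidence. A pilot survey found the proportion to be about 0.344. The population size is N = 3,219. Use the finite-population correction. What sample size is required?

464

For a proportion with margin E = 0.04 at 95% confidence, z = 1.960.
n = p̂(1−p̂)(z/E)² = 0.344 × 0.656 × (1.960/0.04)² = 541.82 — call this n₀.
Finite-population correction with N = 3,219: n = n₀ / (1 + (n₀−1)/N) = 541.82 / 1.168 = 463.89
Round up: n = 464.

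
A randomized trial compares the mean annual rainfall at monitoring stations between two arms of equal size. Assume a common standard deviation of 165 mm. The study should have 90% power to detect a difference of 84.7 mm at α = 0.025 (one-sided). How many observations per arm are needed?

80 per group

For two equal groups, n per group = 2·((z_α + z_β)·σ/δ)².
z_α = 1.960; z_β = 1.282 (power 90%).
n = 2 × (3.242 × 165 / 84.7)² = 2 × 39.89 = 79.78
Round up: n = 80 per group.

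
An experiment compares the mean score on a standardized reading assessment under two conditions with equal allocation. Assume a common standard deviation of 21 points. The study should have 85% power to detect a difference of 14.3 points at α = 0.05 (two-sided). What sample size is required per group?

39 per group

For two equal groups, n per group = 2·((z_{α/2} + z_β)·σ/δ)².
z_{α/2} = 1.960; z_β = 1.036 (power 85%).
n = 2 × (2.996 × 21 / 14.3)² = 2 × 19.36 = 38.72
Round up: n = 39 per group.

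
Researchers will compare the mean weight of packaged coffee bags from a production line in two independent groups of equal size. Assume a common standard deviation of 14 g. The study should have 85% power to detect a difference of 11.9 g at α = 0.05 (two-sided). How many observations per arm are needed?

25 per group

For two equal groups, n per group = 2·((z_{α/2} + z_β)·σ/δ)².
z_{α/2} = 1.960; z_β = 1.036 (power 85%).
n = 2 × (2.996 × 14 / 11.9)² = 2 × 12.42 = 24.84
Round up: n = 25 per group.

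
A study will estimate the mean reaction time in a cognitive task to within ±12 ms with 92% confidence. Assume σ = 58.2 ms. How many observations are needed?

73

For a mean, the margin of error is E = z·σ/√n, so n = (zσ/E)².
At 92% confidence, z = 1.751.
n = (1.751 × 58.2 / 12)² = 72.12
Round up: n = 73.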